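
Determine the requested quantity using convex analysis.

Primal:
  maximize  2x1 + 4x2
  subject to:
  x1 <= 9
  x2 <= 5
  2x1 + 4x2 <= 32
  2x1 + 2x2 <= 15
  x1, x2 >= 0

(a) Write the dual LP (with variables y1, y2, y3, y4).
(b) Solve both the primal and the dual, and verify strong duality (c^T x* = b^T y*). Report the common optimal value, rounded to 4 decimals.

The standard primal-dual pair for 'max c^T x s.t. A x <= b, x >= 0' is:
  Dual:  min b^T y  s.t.  A^T y >= c,  y >= 0.

So the dual LP is:
  minimize  9y1 + 5y2 + 32y3 + 15y4
  subject to:
    y1 + 2y3 + 2y4 >= 2
    y2 + 4y3 + 2y4 >= 4
    y1, y2, y3, y4 >= 0

Solving the primal: x* = (2.5, 5).
  primal value c^T x* = 25.
Solving the dual: y* = (0, 2, 0, 1).
  dual value b^T y* = 25.
Strong duality: c^T x* = b^T y*. Confirmed.

25


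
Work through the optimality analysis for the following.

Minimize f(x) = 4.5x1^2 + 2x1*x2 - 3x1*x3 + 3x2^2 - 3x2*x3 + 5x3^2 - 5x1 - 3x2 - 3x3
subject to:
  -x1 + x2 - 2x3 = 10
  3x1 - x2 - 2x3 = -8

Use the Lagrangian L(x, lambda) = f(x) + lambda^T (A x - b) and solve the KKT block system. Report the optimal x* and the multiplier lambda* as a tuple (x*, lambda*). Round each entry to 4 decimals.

Form the Lagrangian:
  L(x, lambda) = (1/2) x^T Q x + c^T x + lambda^T (A x - b)
Stationarity (grad_x L = 0): Q x + c + A^T lambda = 0.
Primal feasibility: A x = b.

This gives the KKT block system:
  [ Q   A^T ] [ x     ]   [-c ]
  [ A    0  ] [ lambda ] = [ b ]

Solving the linear system:
  x*      = (-2.9565, 3.087, -1.9783)
  lambda* = (-13.5652, 1.9783)
  f(x*)   = 81.4674

x* = (-2.9565, 3.087, -1.9783), lambda* = (-13.5652, 1.9783)


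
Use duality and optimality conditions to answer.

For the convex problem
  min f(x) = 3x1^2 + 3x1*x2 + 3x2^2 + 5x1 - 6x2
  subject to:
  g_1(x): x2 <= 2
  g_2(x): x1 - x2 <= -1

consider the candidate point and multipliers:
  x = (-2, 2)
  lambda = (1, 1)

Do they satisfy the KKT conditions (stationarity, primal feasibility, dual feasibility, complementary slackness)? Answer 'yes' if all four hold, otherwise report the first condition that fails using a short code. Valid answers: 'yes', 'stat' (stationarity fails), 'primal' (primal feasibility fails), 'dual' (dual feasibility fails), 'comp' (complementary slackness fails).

Gradient of f: grad f(x) = Q x + c = (-1, 0)
Constraint values g_i(x) = a_i^T x - b_i:
  g_1((-2, 2)) = 0
  g_2((-2, 2)) = -3
Stationarity residual: grad f(x) + sum_i lambda_i a_i = (0, 0)
  -> stationarity OK
Primal feasibility (all g_i <= 0): OK
Dual feasibility (all lambda_i >= 0): OK
Complementary slackness (lambda_i * g_i(x) = 0 for all i): FAILS

Verdict: the first failing condition is complementary_slackness -> comp.

comp


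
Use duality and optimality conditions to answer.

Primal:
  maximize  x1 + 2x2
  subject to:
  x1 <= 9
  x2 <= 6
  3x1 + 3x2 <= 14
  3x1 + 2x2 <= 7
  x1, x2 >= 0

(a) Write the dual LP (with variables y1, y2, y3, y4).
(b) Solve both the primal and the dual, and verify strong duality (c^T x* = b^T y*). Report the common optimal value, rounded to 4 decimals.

The standard primal-dual pair for 'max c^T x s.t. A x <= b, x >= 0' is:
  Dual:  min b^T y  s.t.  A^T y >= c,  y >= 0.

So the dual LP is:
  minimize  9y1 + 6y2 + 14y3 + 7y4
  subject to:
    y1 + 3y3 + 3y4 >= 1
    y2 + 3y3 + 2y4 >= 2
    y1, y2, y3, y4 >= 0

Solving the primal: x* = (0, 3.5).
  primal value c^T x* = 7.
Solving the dual: y* = (0, 0, 0, 1).
  dual value b^T y* = 7.
Strong duality: c^T x* = b^T y*. Confirmed.

7


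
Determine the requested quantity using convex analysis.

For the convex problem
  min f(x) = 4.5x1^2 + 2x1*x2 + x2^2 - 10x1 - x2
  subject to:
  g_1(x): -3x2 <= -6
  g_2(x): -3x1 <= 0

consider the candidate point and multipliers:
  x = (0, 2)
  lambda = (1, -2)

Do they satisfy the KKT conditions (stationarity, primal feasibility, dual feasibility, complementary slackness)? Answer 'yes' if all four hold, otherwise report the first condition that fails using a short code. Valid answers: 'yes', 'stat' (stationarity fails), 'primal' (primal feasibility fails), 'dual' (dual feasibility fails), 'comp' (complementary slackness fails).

Gradient of f: grad f(x) = Q x + c = (-6, 3)
Constraint values g_i(x) = a_i^T x - b_i:
  g_1((0, 2)) = 0
  g_2((0, 2)) = 0
Stationarity residual: grad f(x) + sum_i lambda_i a_i = (0, 0)
  -> stationarity OK
Primal feasibility (all g_i <= 0): OK
Dual feasibility (all lambda_i >= 0): FAILS
Complementary slackness (lambda_i * g_i(x) = 0 for all i): OK

Verdict: the first failing condition is dual_feasibility -> dual.

dual


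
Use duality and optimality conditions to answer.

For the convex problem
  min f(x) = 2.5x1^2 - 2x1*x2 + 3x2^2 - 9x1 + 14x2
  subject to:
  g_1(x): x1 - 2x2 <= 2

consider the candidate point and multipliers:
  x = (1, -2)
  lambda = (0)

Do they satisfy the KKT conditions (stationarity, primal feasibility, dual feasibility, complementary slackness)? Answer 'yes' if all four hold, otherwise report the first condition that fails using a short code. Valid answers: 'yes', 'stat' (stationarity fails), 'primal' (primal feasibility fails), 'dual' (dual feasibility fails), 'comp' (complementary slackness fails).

Gradient of f: grad f(x) = Q x + c = (0, 0)
Constraint values g_i(x) = a_i^T x - b_i:
  g_1((1, -2)) = 3
Stationarity residual: grad f(x) + sum_i lambda_i a_i = (0, 0)
  -> stationarity OK
Primal feasibility (all g_i <= 0): FAILS
Dual feasibility (all lambda_i >= 0): OK
Complementary slackness (lambda_i * g_i(x) = 0 for all i): OK

Verdict: the first failing condition is primal_feasibility -> primal.

primal


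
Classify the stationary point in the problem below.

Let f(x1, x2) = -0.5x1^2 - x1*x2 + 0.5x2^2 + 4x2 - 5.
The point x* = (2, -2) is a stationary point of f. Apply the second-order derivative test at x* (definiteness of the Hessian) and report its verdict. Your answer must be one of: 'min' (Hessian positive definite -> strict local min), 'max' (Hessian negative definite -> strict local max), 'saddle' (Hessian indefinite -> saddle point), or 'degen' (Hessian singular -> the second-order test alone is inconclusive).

Compute the Hessian H = grad^2 f:
  H = [[-1, -1], [-1, 1]]
Verify stationarity: grad f(x*) = H x* + g = (0, 0).
Eigenvalues of H: -1.4142, 1.4142.
Eigenvalues have mixed signs, so H is indefinite -> x* is a saddle point.

saddle


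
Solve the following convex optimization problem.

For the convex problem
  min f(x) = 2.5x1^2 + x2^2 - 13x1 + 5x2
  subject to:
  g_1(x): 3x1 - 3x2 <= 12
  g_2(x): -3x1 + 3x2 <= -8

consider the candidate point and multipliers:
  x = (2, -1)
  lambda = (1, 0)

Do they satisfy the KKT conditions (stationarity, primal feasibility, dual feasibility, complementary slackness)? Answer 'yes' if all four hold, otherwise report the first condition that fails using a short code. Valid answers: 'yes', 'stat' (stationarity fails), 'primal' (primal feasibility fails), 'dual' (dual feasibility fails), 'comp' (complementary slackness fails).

Gradient of f: grad f(x) = Q x + c = (-3, 3)
Constraint values g_i(x) = a_i^T x - b_i:
  g_1((2, -1)) = -3
  g_2((2, -1)) = -1
Stationarity residual: grad f(x) + sum_i lambda_i a_i = (0, 0)
  -> stationarity OK
Primal feasibility (all g_i <= 0): OK
Dual feasibility (all lambda_i >= 0): OK
Complementary slackness (lambda_i * g_i(x) = 0 for all i): FAILS

Verdict: the first failing condition is complementary_slackness -> comp.

comp


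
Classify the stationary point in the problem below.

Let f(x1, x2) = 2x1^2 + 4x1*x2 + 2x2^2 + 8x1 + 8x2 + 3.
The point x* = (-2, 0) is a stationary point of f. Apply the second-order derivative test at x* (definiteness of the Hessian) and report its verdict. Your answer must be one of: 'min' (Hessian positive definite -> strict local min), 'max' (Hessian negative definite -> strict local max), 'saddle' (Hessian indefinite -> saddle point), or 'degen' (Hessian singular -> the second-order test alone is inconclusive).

Compute the Hessian H = grad^2 f:
  H = [[4, 4], [4, 4]]
Verify stationarity: grad f(x*) = H x* + g = (0, 0).
Eigenvalues of H: 0, 8.
H has a zero eigenvalue (singular; positive semidefinite but not definite), so H is neither positive definite, negative definite, nor indefinite. The second-order test alone is inconclusive -> degen.
(Indeed, f is constant along the null direction of H through x*, so x* is not a strict local extremum.)

degen


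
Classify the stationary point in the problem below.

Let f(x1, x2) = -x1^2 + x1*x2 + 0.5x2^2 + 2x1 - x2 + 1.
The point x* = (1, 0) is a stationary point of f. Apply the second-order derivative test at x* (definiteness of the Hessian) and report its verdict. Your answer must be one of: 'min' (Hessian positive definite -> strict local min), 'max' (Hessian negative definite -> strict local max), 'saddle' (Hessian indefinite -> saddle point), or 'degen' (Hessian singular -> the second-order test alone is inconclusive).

Compute the Hessian H = grad^2 f:
  H = [[-2, 1], [1, 1]]
Verify stationarity: grad f(x*) = H x* + g = (0, 0).
Eigenvalues of H: -2.3028, 1.3028.
Eigenvalues have mixed signs, so H is indefinite -> x* is a saddle point.

saddle


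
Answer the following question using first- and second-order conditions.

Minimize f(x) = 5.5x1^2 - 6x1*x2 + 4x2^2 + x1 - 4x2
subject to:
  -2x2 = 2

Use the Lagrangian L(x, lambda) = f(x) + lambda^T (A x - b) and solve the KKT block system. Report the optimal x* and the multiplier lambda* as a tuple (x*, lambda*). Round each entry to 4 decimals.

Form the Lagrangian:
  L(x, lambda) = (1/2) x^T Q x + c^T x + lambda^T (A x - b)
Stationarity (grad_x L = 0): Q x + c + A^T lambda = 0.
Primal feasibility: A x = b.

This gives the KKT block system:
  [ Q   A^T ] [ x     ]   [-c ]
  [ A    0  ] [ lambda ] = [ b ]

Solving the linear system:
  x*      = (-0.6364, -1)
  lambda* = (-4.0909)
  f(x*)   = 5.7727

x* = (-0.6364, -1), lambda* = (-4.0909)


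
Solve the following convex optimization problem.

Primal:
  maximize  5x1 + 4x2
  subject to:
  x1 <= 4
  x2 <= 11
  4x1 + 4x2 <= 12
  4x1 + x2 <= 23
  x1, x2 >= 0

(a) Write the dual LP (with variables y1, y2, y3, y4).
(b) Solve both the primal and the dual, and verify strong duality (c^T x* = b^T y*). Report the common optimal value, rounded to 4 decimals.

The standard primal-dual pair for 'max c^T x s.t. A x <= b, x >= 0' is:
  Dual:  min b^T y  s.t.  A^T y >= c,  y >= 0.

So the dual LP is:
  minimize  4y1 + 11y2 + 12y3 + 23y4
  subject to:
    y1 + 4y3 + 4y4 >= 5
    y2 + 4y3 + y4 >= 4
    y1, y2, y3, y4 >= 0

Solving the primal: x* = (3, 0).
  primal value c^T x* = 15.
Solving the dual: y* = (0, 0, 1.25, 0).
  dual value b^T y* = 15.
Strong duality: c^T x* = b^T y*. Confirmed.

15


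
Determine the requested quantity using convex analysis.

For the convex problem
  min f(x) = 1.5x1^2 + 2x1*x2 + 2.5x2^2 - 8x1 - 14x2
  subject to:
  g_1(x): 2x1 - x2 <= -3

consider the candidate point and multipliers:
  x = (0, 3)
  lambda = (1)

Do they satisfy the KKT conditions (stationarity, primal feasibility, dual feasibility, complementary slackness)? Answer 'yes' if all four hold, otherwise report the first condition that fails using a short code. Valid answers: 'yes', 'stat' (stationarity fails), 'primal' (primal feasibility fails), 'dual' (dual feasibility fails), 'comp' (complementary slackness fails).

Gradient of f: grad f(x) = Q x + c = (-2, 1)
Constraint values g_i(x) = a_i^T x - b_i:
  g_1((0, 3)) = 0
Stationarity residual: grad f(x) + sum_i lambda_i a_i = (0, 0)
  -> stationarity OK
Primal feasibility (all g_i <= 0): OK
Dual feasibility (all lambda_i >= 0): OK
Complementary slackness (lambda_i * g_i(x) = 0 for all i): OK

Verdict: yes, KKT holds.

yes


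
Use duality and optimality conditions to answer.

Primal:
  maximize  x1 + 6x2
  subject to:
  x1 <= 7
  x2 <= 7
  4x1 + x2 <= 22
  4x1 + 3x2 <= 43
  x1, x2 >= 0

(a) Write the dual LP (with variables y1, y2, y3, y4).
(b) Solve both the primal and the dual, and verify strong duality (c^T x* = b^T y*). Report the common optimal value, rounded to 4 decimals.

The standard primal-dual pair for 'max c^T x s.t. A x <= b, x >= 0' is:
  Dual:  min b^T y  s.t.  A^T y >= c,  y >= 0.

So the dual LP is:
  minimize  7y1 + 7y2 + 22y3 + 43y4
  subject to:
    y1 + 4y3 + 4y4 >= 1
    y2 + y3 + 3y4 >= 6
    y1, y2, y3, y4 >= 0

Solving the primal: x* = (3.75, 7).
  primal value c^T x* = 45.75.
Solving the dual: y* = (0, 5.75, 0.25, 0).
  dual value b^T y* = 45.75.
Strong duality: c^T x* = b^T y*. Confirmed.

45.75


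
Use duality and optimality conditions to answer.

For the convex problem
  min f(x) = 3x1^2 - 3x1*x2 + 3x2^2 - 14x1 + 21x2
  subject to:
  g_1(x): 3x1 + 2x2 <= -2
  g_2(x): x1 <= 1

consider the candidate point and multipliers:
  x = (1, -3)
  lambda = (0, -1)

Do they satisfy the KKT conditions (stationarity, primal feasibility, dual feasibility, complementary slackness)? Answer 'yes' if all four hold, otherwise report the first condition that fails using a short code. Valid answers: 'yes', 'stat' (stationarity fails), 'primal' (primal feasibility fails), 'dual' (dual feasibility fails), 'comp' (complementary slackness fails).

Gradient of f: grad f(x) = Q x + c = (1, 0)
Constraint values g_i(x) = a_i^T x - b_i:
  g_1((1, -3)) = -1
  g_2((1, -3)) = 0
Stationarity residual: grad f(x) + sum_i lambda_i a_i = (0, 0)
  -> stationarity OK
Primal feasibility (all g_i <= 0): OK
Dual feasibility (all lambda_i >= 0): FAILS
Complementary slackness (lambda_i * g_i(x) = 0 for all i): OK

Verdict: the first failing condition is dual_feasibility -> dual.

dual


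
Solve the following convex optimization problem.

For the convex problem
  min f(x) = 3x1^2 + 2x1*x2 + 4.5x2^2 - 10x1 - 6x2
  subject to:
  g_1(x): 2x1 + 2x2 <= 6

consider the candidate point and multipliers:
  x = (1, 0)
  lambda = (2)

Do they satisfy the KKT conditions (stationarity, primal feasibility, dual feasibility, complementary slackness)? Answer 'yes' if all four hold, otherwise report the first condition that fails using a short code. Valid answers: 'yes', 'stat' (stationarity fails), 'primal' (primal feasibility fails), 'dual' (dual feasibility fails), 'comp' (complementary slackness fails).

Gradient of f: grad f(x) = Q x + c = (-4, -4)
Constraint values g_i(x) = a_i^T x - b_i:
  g_1((1, 0)) = -4
Stationarity residual: grad f(x) + sum_i lambda_i a_i = (0, 0)
  -> stationarity OK
Primal feasibility (all g_i <= 0): OK
Dual feasibility (all lambda_i >= 0): OK
Complementary slackness (lambda_i * g_i(x) = 0 for all i): FAILS

Verdict: the first failing condition is complementary_slackness -> comp.

comp


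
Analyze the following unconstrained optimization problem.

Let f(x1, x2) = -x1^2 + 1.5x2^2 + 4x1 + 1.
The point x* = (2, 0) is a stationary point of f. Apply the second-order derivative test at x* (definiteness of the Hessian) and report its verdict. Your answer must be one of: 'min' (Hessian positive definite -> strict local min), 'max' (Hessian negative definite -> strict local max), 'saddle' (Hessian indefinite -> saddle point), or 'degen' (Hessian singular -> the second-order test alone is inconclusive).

Compute the Hessian H = grad^2 f:
  H = [[-2, 0], [0, 3]]
Verify stationarity: grad f(x*) = H x* + g = (0, 0).
Eigenvalues of H: -2, 3.
Eigenvalues have mixed signs, so H is indefinite -> x* is a saddle point.

saddle


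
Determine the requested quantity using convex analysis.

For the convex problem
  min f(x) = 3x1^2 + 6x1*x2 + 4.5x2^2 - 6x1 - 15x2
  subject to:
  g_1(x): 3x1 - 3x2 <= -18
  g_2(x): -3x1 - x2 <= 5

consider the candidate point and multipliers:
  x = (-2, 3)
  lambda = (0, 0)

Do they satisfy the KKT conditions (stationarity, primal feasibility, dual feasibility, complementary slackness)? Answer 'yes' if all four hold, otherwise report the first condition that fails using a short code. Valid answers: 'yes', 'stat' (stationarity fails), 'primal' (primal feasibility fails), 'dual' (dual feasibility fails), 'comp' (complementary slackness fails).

Gradient of f: grad f(x) = Q x + c = (0, 0)
Constraint values g_i(x) = a_i^T x - b_i:
  g_1((-2, 3)) = 3
  g_2((-2, 3)) = -2
Stationarity residual: grad f(x) + sum_i lambda_i a_i = (0, 0)
  -> stationarity OK
Primal feasibility (all g_i <= 0): FAILS
Dual feasibility (all lambda_i >= 0): OK
Complementary slackness (lambda_i * g_i(x) = 0 for all i): OK

Verdict: the first failing condition is primal_feasibility -> primal.

primal


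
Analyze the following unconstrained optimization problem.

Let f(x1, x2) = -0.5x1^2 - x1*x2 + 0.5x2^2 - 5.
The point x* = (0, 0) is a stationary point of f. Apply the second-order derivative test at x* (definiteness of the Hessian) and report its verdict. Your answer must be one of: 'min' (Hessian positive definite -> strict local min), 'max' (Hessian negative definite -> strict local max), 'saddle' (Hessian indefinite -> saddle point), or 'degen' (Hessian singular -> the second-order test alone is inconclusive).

Compute the Hessian H = grad^2 f:
  H = [[-1, -1], [-1, 1]]
Verify stationarity: grad f(x*) = H x* + g = (0, 0).
Eigenvalues of H: -1.4142, 1.4142.
Eigenvalues have mixed signs, so H is indefinite -> x* is a saddle point.

saddle


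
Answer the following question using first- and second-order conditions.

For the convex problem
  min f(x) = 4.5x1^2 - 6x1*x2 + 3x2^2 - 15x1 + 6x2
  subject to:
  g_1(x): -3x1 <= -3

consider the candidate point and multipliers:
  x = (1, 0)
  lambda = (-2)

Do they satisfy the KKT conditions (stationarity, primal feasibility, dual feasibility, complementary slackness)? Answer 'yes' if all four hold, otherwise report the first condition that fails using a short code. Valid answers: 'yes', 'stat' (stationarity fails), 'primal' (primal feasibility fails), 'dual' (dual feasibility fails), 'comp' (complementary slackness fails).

Gradient of f: grad f(x) = Q x + c = (-6, 0)
Constraint values g_i(x) = a_i^T x - b_i:
  g_1((1, 0)) = 0
Stationarity residual: grad f(x) + sum_i lambda_i a_i = (0, 0)
  -> stationarity OK
Primal feasibility (all g_i <= 0): OK
Dual feasibility (all lambda_i >= 0): FAILS
Complementary slackness (lambda_i * g_i(x) = 0 for all i): OK

Verdict: the first failing condition is dual_feasibility -> dual.

dual


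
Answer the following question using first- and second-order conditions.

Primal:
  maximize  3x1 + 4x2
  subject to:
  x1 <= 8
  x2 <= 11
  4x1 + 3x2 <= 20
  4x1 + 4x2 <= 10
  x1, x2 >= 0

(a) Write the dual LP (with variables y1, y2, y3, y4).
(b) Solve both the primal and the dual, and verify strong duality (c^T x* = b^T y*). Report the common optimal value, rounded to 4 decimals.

The standard primal-dual pair for 'max c^T x s.t. A x <= b, x >= 0' is:
  Dual:  min b^T y  s.t.  A^T y >= c,  y >= 0.

So the dual LP is:
  minimize  8y1 + 11y2 + 20y3 + 10y4
  subject to:
    y1 + 4y3 + 4y4 >= 3
    y2 + 3y3 + 4y4 >= 4
    y1, y2, y3, y4 >= 0

Solving the primal: x* = (0, 2.5).
  primal value c^T x* = 10.
Solving the dual: y* = (0, 0, 0, 1).
  dual value b^T y* = 10.
Strong duality: c^T x* = b^T y*. Confirmed.

10


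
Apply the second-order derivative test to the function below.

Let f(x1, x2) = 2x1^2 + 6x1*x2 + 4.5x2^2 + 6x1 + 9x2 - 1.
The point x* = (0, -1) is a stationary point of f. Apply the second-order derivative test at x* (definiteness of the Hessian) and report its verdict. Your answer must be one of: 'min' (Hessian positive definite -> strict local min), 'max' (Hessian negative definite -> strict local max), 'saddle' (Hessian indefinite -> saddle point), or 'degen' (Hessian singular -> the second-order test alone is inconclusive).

Compute the Hessian H = grad^2 f:
  H = [[4, 6], [6, 9]]
Verify stationarity: grad f(x*) = H x* + g = (0, 0).
Eigenvalues of H: 0, 13.
H has a zero eigenvalue (singular; positive semidefinite but not definite), so H is neither positive definite, negative definite, nor indefinite. The second-order test alone is inconclusive -> degen.
(Indeed, f is constant along the null direction of H through x*, so x* is not a strict local extremum.)

degen


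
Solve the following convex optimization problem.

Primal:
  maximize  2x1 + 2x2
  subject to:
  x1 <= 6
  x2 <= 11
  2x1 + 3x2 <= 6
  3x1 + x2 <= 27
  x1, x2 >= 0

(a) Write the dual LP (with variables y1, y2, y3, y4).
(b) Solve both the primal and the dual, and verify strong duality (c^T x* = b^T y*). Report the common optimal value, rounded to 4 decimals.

The standard primal-dual pair for 'max c^T x s.t. A x <= b, x >= 0' is:
  Dual:  min b^T y  s.t.  A^T y >= c,  y >= 0.

So the dual LP is:
  minimize  6y1 + 11y2 + 6y3 + 27y4
  subject to:
    y1 + 2y3 + 3y4 >= 2
    y2 + 3y3 + y4 >= 2
    y1, y2, y3, y4 >= 0

Solving the primal: x* = (3, 0).
  primal value c^T x* = 6.
Solving the dual: y* = (0, 0, 1, 0).
  dual value b^T y* = 6.
Strong duality: c^T x* = b^T y*. Confirmed.

6


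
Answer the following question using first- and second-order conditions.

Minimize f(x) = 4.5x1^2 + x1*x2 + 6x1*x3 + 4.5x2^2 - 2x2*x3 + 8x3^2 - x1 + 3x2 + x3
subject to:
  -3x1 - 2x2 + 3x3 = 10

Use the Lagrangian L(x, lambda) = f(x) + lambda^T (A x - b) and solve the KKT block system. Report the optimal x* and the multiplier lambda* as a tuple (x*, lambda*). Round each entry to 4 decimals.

Form the Lagrangian:
  L(x, lambda) = (1/2) x^T Q x + c^T x + lambda^T (A x - b)
Stationarity (grad_x L = 0): Q x + c + A^T lambda = 0.
Primal feasibility: A x = b.

This gives the KKT block system:
  [ Q   A^T ] [ x     ]   [-c ]
  [ A    0  ] [ lambda ] = [ b ]

Solving the linear system:
  x*      = (-1.7414, -0.6513, 1.1577)
  lambda* = (-3.4592)
  f(x*)   = 17.7688

x* = (-1.7414, -0.6513, 1.1577), lambda* = (-3.4592)


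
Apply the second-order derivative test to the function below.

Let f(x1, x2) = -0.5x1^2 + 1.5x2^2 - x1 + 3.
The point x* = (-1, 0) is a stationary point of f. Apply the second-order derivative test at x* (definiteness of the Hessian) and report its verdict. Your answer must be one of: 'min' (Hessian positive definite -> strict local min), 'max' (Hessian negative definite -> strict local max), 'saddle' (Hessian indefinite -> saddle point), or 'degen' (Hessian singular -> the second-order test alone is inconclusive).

Compute the Hessian H = grad^2 f:
  H = [[-1, 0], [0, 3]]
Verify stationarity: grad f(x*) = H x* + g = (0, 0).
Eigenvalues of H: -1, 3.
Eigenvalues have mixed signs, so H is indefinite -> x* is a saddle point.

saddle


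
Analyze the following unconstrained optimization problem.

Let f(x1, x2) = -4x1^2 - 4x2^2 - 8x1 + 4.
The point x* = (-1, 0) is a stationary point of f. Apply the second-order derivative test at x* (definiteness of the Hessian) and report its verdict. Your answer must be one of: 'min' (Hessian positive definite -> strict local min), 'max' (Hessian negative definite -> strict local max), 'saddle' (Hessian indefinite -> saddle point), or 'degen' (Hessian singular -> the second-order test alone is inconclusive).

Compute the Hessian H = grad^2 f:
  H = [[-8, 0], [0, -8]]
Verify stationarity: grad f(x*) = H x* + g = (0, 0).
Eigenvalues of H: -8, -8.
Both eigenvalues < 0, so H is negative definite -> x* is a strict local max.

max


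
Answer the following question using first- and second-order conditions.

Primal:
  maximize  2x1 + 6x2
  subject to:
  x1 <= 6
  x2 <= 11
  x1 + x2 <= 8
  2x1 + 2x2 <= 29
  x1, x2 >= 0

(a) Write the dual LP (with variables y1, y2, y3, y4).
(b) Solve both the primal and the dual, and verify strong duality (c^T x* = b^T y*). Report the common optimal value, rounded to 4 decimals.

The standard primal-dual pair for 'max c^T x s.t. A x <= b, x >= 0' is:
  Dual:  min b^T y  s.t.  A^T y >= c,  y >= 0.

So the dual LP is:
  minimize  6y1 + 11y2 + 8y3 + 29y4
  subject to:
    y1 + y3 + 2y4 >= 2
    y2 + y3 + 2y4 >= 6
    y1, y2, y3, y4 >= 0

Solving the primal: x* = (0, 8).
  primal value c^T x* = 48.
Solving the dual: y* = (0, 0, 6, 0).
  dual value b^T y* = 48.
Strong duality: c^T x* = b^T y*. Confirmed.

48


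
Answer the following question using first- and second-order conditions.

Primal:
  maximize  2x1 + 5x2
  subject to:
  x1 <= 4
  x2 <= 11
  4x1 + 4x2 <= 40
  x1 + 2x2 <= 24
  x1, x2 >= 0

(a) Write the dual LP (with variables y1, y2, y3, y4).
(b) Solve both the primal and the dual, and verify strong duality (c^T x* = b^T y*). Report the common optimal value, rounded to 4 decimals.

The standard primal-dual pair for 'max c^T x s.t. A x <= b, x >= 0' is:
  Dual:  min b^T y  s.t.  A^T y >= c,  y >= 0.

So the dual LP is:
  minimize  4y1 + 11y2 + 40y3 + 24y4
  subject to:
    y1 + 4y3 + y4 >= 2
    y2 + 4y3 + 2y4 >= 5
    y1, y2, y3, y4 >= 0

Solving the primal: x* = (0, 10).
  primal value c^T x* = 50.
Solving the dual: y* = (0, 0, 1.25, 0).
  dual value b^T y* = 50.
Strong duality: c^T x* = b^T y*. Confirmed.

50


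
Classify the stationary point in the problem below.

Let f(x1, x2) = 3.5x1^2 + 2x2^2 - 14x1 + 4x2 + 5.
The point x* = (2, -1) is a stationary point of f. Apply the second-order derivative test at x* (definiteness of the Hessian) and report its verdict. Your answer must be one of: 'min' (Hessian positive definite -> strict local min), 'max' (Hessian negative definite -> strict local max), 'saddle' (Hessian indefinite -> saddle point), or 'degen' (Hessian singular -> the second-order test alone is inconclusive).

Compute the Hessian H = grad^2 f:
  H = [[7, 0], [0, 4]]
Verify stationarity: grad f(x*) = H x* + g = (0, 0).
Eigenvalues of H: 4, 7.
Both eigenvalues > 0, so H is positive definite -> x* is a strict local min.

min


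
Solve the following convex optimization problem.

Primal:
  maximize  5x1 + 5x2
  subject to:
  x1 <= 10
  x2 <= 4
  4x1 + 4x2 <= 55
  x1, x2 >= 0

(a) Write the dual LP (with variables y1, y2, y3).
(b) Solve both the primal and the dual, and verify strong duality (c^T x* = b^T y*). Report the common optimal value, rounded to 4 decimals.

The standard primal-dual pair for 'max c^T x s.t. A x <= b, x >= 0' is:
  Dual:  min b^T y  s.t.  A^T y >= c,  y >= 0.

So the dual LP is:
  minimize  10y1 + 4y2 + 55y3
  subject to:
    y1 + 4y3 >= 5
    y2 + 4y3 >= 5
    y1, y2, y3 >= 0

Solving the primal: x* = (9.75, 4).
  primal value c^T x* = 68.75.
Solving the dual: y* = (0, 0, 1.25).
  dual value b^T y* = 68.75.
Strong duality: c^T x* = b^T y*. Confirmed.

68.75


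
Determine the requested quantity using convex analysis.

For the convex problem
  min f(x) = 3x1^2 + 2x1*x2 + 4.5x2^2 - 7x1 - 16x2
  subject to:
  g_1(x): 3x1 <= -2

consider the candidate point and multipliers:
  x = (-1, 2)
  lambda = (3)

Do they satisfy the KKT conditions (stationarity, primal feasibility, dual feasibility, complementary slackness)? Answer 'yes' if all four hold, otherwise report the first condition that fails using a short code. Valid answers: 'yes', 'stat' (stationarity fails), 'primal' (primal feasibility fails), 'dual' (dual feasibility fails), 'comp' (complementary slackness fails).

Gradient of f: grad f(x) = Q x + c = (-9, 0)
Constraint values g_i(x) = a_i^T x - b_i:
  g_1((-1, 2)) = -1
Stationarity residual: grad f(x) + sum_i lambda_i a_i = (0, 0)
  -> stationarity OK
Primal feasibility (all g_i <= 0): OK
Dual feasibility (all lambda_i >= 0): OK
Complementary slackness (lambda_i * g_i(x) = 0 for all i): FAILS

Verdict: the first failing condition is complementary_slackness -> comp.

comp


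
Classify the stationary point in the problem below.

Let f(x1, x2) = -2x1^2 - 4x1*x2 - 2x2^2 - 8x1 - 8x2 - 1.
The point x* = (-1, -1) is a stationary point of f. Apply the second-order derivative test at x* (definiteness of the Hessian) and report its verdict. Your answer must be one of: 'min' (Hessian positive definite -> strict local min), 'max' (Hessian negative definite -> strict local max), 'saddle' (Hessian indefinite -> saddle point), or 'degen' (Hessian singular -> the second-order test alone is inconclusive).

Compute the Hessian H = grad^2 f:
  H = [[-4, -4], [-4, -4]]
Verify stationarity: grad f(x*) = H x* + g = (0, 0).
Eigenvalues of H: -8, 0.
H has a zero eigenvalue (singular; negative semidefinite but not definite), so H is neither positive definite, negative definite, nor indefinite. The second-order test alone is inconclusive -> degen.
(Indeed, f is constant along the null direction of H through x*, so x* is not a strict local extremum.)

degen


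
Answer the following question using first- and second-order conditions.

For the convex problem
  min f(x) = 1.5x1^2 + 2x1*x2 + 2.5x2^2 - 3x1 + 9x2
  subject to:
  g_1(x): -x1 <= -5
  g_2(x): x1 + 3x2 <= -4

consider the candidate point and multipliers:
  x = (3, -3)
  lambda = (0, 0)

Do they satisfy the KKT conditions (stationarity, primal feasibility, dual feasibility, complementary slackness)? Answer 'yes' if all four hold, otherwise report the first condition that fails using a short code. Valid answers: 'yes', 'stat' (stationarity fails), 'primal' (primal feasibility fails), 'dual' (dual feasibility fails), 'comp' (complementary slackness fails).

Gradient of f: grad f(x) = Q x + c = (0, 0)
Constraint values g_i(x) = a_i^T x - b_i:
  g_1((3, -3)) = 2
  g_2((3, -3)) = -2
Stationarity residual: grad f(x) + sum_i lambda_i a_i = (0, 0)
  -> stationarity OK
Primal feasibility (all g_i <= 0): FAILS
Dual feasibility (all lambda_i >= 0): OK
Complementary slackness (lambda_i * g_i(x) = 0 for all i): OK

Verdict: the first failing condition is primal_feasibility -> primal.

primal


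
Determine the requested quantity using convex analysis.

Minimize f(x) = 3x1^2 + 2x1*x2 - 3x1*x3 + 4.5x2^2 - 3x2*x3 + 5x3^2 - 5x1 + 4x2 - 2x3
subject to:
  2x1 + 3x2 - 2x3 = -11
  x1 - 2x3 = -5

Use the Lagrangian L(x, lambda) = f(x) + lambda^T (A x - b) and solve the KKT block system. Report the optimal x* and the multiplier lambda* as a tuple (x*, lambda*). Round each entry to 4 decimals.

Form the Lagrangian:
  L(x, lambda) = (1/2) x^T Q x + c^T x + lambda^T (A x - b)
Stationarity (grad_x L = 0): Q x + c + A^T lambda = 0.
Primal feasibility: A x = b.

This gives the KKT block system:
  [ Q   A^T ] [ x     ]   [-c ]
  [ A    0  ] [ lambda ] = [ b ]

Solving the linear system:
  x*      = (-0.8378, -1.7207, 2.0811)
  lambda* = (6.4685, 6.7748)
  f(x*)   = 49.0856

x* = (-0.8378, -1.7207, 2.0811), lambda* = (6.4685, 6.7748)


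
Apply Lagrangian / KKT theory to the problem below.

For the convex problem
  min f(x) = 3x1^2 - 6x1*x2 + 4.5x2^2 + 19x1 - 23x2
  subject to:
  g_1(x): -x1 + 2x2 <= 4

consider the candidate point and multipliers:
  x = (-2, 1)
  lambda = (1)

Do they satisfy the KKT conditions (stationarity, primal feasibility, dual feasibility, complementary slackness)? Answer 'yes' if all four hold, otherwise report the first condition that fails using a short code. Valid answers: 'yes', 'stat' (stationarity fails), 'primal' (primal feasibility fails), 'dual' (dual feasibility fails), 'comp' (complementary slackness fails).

Gradient of f: grad f(x) = Q x + c = (1, -2)
Constraint values g_i(x) = a_i^T x - b_i:
  g_1((-2, 1)) = 0
Stationarity residual: grad f(x) + sum_i lambda_i a_i = (0, 0)
  -> stationarity OK
Primal feasibility (all g_i <= 0): OK
Dual feasibility (all lambda_i >= 0): OK
Complementary slackness (lambda_i * g_i(x) = 0 for all i): OK

Verdict: yes, KKT holds.

yes


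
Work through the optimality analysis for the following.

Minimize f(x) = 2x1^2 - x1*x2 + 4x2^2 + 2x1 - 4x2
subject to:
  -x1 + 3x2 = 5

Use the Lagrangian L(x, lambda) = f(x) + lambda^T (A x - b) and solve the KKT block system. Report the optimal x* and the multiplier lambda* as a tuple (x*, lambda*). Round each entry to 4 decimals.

Form the Lagrangian:
  L(x, lambda) = (1/2) x^T Q x + c^T x + lambda^T (A x - b)
Stationarity (grad_x L = 0): Q x + c + A^T lambda = 0.
Primal feasibility: A x = b.

This gives the KKT block system:
  [ Q   A^T ] [ x     ]   [-c ]
  [ A    0  ] [ lambda ] = [ b ]

Solving the linear system:
  x*      = (-0.8158, 1.3947)
  lambda* = (-2.6579)
  f(x*)   = 3.0395

x* = (-0.8158, 1.3947), lambda* = (-2.6579)


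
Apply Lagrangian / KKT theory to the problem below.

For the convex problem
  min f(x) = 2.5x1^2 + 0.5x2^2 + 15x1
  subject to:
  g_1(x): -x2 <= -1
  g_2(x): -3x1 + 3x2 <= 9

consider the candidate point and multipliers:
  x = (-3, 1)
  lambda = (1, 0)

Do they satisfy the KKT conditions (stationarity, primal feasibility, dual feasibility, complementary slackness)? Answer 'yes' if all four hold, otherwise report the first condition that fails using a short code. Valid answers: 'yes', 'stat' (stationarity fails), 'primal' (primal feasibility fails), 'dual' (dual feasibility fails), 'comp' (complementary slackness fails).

Gradient of f: grad f(x) = Q x + c = (0, 1)
Constraint values g_i(x) = a_i^T x - b_i:
  g_1((-3, 1)) = 0
  g_2((-3, 1)) = 3
Stationarity residual: grad f(x) + sum_i lambda_i a_i = (0, 0)
  -> stationarity OK
Primal feasibility (all g_i <= 0): FAILS
Dual feasibility (all lambda_i >= 0): OK
Complementary slackness (lambda_i * g_i(x) = 0 for all i): OK

Verdict: the first failing condition is primal_feasibility -> primal.

primal


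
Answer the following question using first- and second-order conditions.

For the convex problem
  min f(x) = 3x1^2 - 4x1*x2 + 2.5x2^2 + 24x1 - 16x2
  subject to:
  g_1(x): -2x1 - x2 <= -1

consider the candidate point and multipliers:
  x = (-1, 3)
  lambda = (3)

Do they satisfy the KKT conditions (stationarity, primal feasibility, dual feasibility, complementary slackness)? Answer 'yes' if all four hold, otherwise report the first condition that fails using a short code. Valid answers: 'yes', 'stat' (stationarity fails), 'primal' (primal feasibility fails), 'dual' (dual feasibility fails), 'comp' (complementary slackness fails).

Gradient of f: grad f(x) = Q x + c = (6, 3)
Constraint values g_i(x) = a_i^T x - b_i:
  g_1((-1, 3)) = 0
Stationarity residual: grad f(x) + sum_i lambda_i a_i = (0, 0)
  -> stationarity OK
Primal feasibility (all g_i <= 0): OK
Dual feasibility (all lambda_i >= 0): OK
Complementary slackness (lambda_i * g_i(x) = 0 for all i): OK

Verdict: yes, KKT holds.

yes


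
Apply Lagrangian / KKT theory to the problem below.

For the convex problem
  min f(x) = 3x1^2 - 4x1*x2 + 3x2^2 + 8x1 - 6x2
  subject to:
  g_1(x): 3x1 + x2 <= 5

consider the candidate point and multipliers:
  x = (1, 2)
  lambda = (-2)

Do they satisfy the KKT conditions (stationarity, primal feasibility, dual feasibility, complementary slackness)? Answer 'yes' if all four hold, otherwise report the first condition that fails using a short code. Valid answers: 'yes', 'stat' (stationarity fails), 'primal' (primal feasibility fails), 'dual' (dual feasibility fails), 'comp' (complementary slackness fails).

Gradient of f: grad f(x) = Q x + c = (6, 2)
Constraint values g_i(x) = a_i^T x - b_i:
  g_1((1, 2)) = 0
Stationarity residual: grad f(x) + sum_i lambda_i a_i = (0, 0)
  -> stationarity OK
Primal feasibility (all g_i <= 0): OK
Dual feasibility (all lambda_i >= 0): FAILS
Complementary slackness (lambda_i * g_i(x) = 0 for all i): OK

Verdict: the first failing condition is dual_feasibility -> dual.

dual


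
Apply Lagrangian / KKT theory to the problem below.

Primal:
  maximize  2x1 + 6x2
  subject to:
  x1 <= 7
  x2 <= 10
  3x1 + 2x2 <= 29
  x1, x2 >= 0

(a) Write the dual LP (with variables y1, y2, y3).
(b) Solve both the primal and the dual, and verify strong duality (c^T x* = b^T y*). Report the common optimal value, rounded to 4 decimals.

The standard primal-dual pair for 'max c^T x s.t. A x <= b, x >= 0' is:
  Dual:  min b^T y  s.t.  A^T y >= c,  y >= 0.

So the dual LP is:
  minimize  7y1 + 10y2 + 29y3
  subject to:
    y1 + 3y3 >= 2
    y2 + 2y3 >= 6
    y1, y2, y3 >= 0

Solving the primal: x* = (3, 10).
  primal value c^T x* = 66.
Solving the dual: y* = (0, 4.6667, 0.6667).
  dual value b^T y* = 66.
Strong duality: c^T x* = b^T y*. Confirmed.

66


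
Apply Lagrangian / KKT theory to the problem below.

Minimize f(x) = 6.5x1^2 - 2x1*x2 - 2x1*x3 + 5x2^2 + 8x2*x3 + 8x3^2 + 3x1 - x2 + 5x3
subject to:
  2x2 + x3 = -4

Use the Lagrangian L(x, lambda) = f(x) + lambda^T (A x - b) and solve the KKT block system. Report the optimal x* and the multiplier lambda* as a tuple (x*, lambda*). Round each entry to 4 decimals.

Form the Lagrangian:
  L(x, lambda) = (1/2) x^T Q x + c^T x + lambda^T (A x - b)
Stationarity (grad_x L = 0): Q x + c + A^T lambda = 0.
Primal feasibility: A x = b.

This gives the KKT block system:
  [ Q   A^T ] [ x     ]   [-c ]
  [ A    0  ] [ lambda ] = [ b ]

Solving the linear system:
  x*      = (-0.5387, -1.9982, -0.0037)
  lambda* = (9.9668)
  f(x*)   = 20.1153

x* = (-0.5387, -1.9982, -0.0037), lambda* = (9.9668)


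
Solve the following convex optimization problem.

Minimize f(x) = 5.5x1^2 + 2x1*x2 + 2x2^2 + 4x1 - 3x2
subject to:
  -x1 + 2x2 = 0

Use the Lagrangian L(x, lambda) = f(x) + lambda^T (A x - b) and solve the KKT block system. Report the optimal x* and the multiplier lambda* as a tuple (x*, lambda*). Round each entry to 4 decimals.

Form the Lagrangian:
  L(x, lambda) = (1/2) x^T Q x + c^T x + lambda^T (A x - b)
Stationarity (grad_x L = 0): Q x + c + A^T lambda = 0.
Primal feasibility: A x = b.

This gives the KKT block system:
  [ Q   A^T ] [ x     ]   [-c ]
  [ A    0  ] [ lambda ] = [ b ]

Solving the linear system:
  x*      = (-0.1786, -0.0893)
  lambda* = (1.8571)
  f(x*)   = -0.2232

x* = (-0.1786, -0.0893), lambda* = (1.8571)


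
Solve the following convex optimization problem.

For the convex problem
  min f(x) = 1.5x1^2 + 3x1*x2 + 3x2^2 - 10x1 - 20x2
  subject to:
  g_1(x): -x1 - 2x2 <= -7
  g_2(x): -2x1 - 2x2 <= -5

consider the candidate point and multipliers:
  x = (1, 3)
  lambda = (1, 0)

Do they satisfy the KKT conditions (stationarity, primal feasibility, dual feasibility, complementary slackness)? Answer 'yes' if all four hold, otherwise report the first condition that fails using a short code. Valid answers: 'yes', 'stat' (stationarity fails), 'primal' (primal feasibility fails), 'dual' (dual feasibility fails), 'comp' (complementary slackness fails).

Gradient of f: grad f(x) = Q x + c = (2, 1)
Constraint values g_i(x) = a_i^T x - b_i:
  g_1((1, 3)) = 0
  g_2((1, 3)) = -3
Stationarity residual: grad f(x) + sum_i lambda_i a_i = (1, -1)
  -> stationarity FAILS
Primal feasibility (all g_i <= 0): OK
Dual feasibility (all lambda_i >= 0): OK
Complementary slackness (lambda_i * g_i(x) = 0 for all i): OK

Verdict: the first failing condition is stationarity -> stat.

stat


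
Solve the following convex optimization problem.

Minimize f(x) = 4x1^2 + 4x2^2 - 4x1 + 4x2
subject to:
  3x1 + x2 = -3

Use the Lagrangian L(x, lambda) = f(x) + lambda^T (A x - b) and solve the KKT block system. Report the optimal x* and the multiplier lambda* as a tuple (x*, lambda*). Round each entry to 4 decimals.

Form the Lagrangian:
  L(x, lambda) = (1/2) x^T Q x + c^T x + lambda^T (A x - b)
Stationarity (grad_x L = 0): Q x + c + A^T lambda = 0.
Primal feasibility: A x = b.

This gives the KKT block system:
  [ Q   A^T ] [ x     ]   [-c ]
  [ A    0  ] [ lambda ] = [ b ]

Solving the linear system:
  x*      = (-0.7, -0.9)
  lambda* = (3.2)
  f(x*)   = 4.4

x* = (-0.7, -0.9), lambda* = (3.2)


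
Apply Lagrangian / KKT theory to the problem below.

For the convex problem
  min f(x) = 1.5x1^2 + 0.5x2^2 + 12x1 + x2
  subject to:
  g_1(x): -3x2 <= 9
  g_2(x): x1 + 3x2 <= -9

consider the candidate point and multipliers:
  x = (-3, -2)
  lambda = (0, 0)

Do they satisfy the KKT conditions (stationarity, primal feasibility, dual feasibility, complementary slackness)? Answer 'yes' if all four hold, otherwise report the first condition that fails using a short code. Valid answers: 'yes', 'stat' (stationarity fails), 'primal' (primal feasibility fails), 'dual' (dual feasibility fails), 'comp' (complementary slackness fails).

Gradient of f: grad f(x) = Q x + c = (3, -1)
Constraint values g_i(x) = a_i^T x - b_i:
  g_1((-3, -2)) = -3
  g_2((-3, -2)) = 0
Stationarity residual: grad f(x) + sum_i lambda_i a_i = (3, -1)
  -> stationarity FAILS
Primal feasibility (all g_i <= 0): OK
Dual feasibility (all lambda_i >= 0): OK
Complementary slackness (lambda_i * g_i(x) = 0 for all i): OK

Verdict: the first failing condition is stationarity -> stat.

stat


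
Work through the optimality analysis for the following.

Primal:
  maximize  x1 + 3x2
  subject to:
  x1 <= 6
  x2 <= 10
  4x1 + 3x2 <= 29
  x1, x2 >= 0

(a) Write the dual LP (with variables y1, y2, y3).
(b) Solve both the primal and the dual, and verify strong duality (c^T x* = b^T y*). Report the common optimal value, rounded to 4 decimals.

The standard primal-dual pair for 'max c^T x s.t. A x <= b, x >= 0' is:
  Dual:  min b^T y  s.t.  A^T y >= c,  y >= 0.

So the dual LP is:
  minimize  6y1 + 10y2 + 29y3
  subject to:
    y1 + 4y3 >= 1
    y2 + 3y3 >= 3
    y1, y2, y3 >= 0

Solving the primal: x* = (0, 9.6667).
  primal value c^T x* = 29.
Solving the dual: y* = (0, 0, 1).
  dual value b^T y* = 29.
Strong duality: c^T x* = b^T y*. Confirmed.

29
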